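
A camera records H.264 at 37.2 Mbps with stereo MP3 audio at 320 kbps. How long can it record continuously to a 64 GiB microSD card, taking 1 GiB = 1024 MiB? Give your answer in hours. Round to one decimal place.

Audio: 320 kbps = 0.320 Mbps.
Total bitrate: 37.2 + 0.320 = 37.520 Mbps.
Capacity: 64 GiB = 549,756 Mb.
Recording time: 549,756 / 37.520 = 14,652 s ≈ 4.07 hours.

4.1 hours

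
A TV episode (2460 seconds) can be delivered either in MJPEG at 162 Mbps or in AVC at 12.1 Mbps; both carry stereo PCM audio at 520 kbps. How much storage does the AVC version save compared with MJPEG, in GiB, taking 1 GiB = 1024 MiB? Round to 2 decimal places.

Audio: 520 kbps = 0.520 Mbps.
MJPEG: 162.520 Mbps × 2460 s = 399799.2 Mb = 46.543 GiB.
AVC: 12.620 Mbps × 2460 s = 31045.2 Mb = 3.614 GiB.
Saving: 46.543 − 3.614 = 42.929 GiB.

42.93 GiB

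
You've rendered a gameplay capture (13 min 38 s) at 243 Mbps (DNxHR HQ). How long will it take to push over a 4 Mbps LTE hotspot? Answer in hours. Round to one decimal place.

13 min 38 s = 818 s
File: 243.000 Mbps × 818 s = 198774.0 Mb.
At 4 Mbps: 198774.0 / 4 = 49693.5 s ≈ 13.8 hours.

13.8 hours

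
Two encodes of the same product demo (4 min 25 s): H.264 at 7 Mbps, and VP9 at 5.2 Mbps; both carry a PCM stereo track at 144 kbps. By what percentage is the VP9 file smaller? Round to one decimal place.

4 min 25 s = 265 s
Audio: 144 kbps = 0.144 Mbps.
H.264: 7.144 Mbps × 265 s = 1893.2 Mb = 236.645 MB.
VP9: 5.344 Mbps × 265 s = 1416.2 Mb = 177.020 MB.
Reduction: (1 − 177.020/236.645) × 100 = 25.20%.

25.2%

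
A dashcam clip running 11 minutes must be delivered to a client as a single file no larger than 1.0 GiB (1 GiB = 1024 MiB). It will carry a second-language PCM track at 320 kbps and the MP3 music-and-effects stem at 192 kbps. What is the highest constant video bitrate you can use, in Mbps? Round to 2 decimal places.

Budget: 1.0 GiB = 8589.9 Mb.
11 min = 660 s
Total bitrate budget: 8589.9 Mb / 660 s = 13.015 Mbps.
Audio total: 320 + 192 = 512 kbps = 0.512 Mbps.
Video: 13.015 − 0.512 = 12.503 Mbps.

12.50 Mbps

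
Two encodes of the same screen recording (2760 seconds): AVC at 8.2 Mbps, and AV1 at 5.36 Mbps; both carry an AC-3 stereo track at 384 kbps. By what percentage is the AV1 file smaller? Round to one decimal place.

Audio: 384 kbps = 0.384 Mbps.
AVC: 8.584 Mbps × 2760 s = 23691.8 Mb = 2.961 GB.
AV1: 5.744 Mbps × 2760 s = 15853.4 Mb = 1.982 GB.
Reduction: (1 − 1.982/2.961) × 100 = 33.08%.

33.1%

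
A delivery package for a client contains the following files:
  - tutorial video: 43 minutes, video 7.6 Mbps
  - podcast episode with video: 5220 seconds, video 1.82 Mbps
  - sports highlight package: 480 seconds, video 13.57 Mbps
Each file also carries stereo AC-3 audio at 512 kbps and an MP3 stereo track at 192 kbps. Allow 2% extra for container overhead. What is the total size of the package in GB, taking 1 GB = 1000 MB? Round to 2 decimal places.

5.29 GB

Audio total: 512 + 192 = 704 kbps = 0.704 Mbps.
tutorial video: 8.304 Mbps × 2580 s × 1.02 = 21852.8 Mb
podcast episode with video: 2.524 Mbps × 5220 s × 1.02 = 13438.8 Mb
sports highlight package: 14.274 Mbps × 480 s × 1.02 = 6988.6 Mb
Total: 42280.1 Mb = 5285.0 MB.
= 5.285 GB.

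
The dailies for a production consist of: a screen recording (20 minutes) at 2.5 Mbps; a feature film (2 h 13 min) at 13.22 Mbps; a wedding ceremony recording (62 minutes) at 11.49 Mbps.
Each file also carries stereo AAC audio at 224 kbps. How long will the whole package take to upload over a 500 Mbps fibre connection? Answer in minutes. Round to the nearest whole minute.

Audio: 224 kbps = 0.224 Mbps.
screen recording: 2.724 Mbps × 1200 s = 3268.8 Mb
feature film: 13.444 Mbps × 7980 s = 107283.1 Mb
wedding ceremony recording: 11.714 Mbps × 3720 s = 43576.1 Mb
Total: 154128.0 Mb = 19266.0 MB.
At 500 Mbps: 154128.0 / 500 = 308 s ≈ 5.14 minutes.

5 minutes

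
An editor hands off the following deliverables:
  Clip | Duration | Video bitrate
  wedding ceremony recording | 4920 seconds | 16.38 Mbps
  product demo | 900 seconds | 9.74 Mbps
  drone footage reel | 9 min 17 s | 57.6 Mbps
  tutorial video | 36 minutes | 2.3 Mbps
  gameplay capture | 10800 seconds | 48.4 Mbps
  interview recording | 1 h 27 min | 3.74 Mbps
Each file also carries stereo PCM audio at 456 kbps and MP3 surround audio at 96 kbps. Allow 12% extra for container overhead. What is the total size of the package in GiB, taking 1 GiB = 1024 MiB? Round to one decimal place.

Audio total: 456 + 96 = 552 kbps = 0.552 Mbps.
wedding ceremony recording: 16.932 Mbps × 4920 s × 1.12 = 93302.1 Mb
product demo: 10.292 Mbps × 900 s × 1.12 = 10374.3 Mb
drone footage reel: 58.152 Mbps × 557 s × 1.12 = 36277.5 Mb
tutorial video: 2.852 Mbps × 2160 s × 1.12 = 6899.6 Mb
gameplay capture: 48.952 Mbps × 10800 s × 1.12 = 592123.4 Mb
interview recording: 4.292 Mbps × 5220 s × 1.12 = 25092.7 Mb
Total: 764069.7 Mb = 95508.7 MB.
= 88.95 GiB.

88.9 GiB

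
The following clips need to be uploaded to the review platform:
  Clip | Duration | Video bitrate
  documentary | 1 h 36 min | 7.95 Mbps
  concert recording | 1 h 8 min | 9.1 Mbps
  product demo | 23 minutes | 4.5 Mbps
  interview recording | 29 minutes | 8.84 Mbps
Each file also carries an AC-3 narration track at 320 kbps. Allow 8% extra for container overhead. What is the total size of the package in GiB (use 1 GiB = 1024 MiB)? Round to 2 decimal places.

Audio: 320 kbps = 0.320 Mbps.
documentary: 8.270 Mbps × 5760 s × 1.08 = 51446.0 Mb
concert recording: 9.420 Mbps × 4080 s × 1.08 = 41508.3 Mb
product demo: 4.820 Mbps × 1380 s × 1.08 = 7183.7 Mb
interview recording: 9.160 Mbps × 1740 s × 1.08 = 17213.5 Mb
Total: 117351.5 Mb = 14668.9 MB.
= 13.66 GiB.

13.66 GiB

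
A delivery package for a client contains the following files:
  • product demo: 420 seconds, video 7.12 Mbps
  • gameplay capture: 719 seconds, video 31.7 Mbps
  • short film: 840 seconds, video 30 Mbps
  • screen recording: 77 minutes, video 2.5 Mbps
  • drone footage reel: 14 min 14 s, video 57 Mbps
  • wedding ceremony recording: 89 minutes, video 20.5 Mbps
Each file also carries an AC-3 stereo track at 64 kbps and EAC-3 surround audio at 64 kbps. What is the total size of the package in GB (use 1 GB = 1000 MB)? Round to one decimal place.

27.8 GB

Audio total: 64 + 64 = 128 kbps = 0.128 Mbps.
product demo: 7.248 Mbps × 420 s = 3044.2 Mb
gameplay capture: 31.828 Mbps × 719 s = 22884.3 Mb
short film: 30.128 Mbps × 840 s = 25307.5 Mb
screen recording: 2.628 Mbps × 4620 s = 12141.4 Mb
drone footage reel: 57.128 Mbps × 854 s = 48787.3 Mb
wedding ceremony recording: 20.628 Mbps × 5340 s = 110153.5 Mb
Total: 222318.2 Mb = 27789.8 MB.
= 27.79 GB.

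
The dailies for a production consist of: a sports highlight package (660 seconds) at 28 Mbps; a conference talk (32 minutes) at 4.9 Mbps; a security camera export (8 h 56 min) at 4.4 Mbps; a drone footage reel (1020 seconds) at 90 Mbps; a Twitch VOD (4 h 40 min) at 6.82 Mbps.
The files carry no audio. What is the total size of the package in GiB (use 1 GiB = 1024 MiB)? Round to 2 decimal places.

43.75 GiB

sports highlight package: 28.000 Mbps × 660 s = 18480.0 Mb
conference talk: 4.900 Mbps × 1920 s = 9408.0 Mb
security camera export: 4.400 Mbps × 32160 s = 141504.0 Mb
drone footage reel: 90.000 Mbps × 1020 s = 91800.0 Mb
Twitch VOD: 6.820 Mbps × 16800 s = 114576.0 Mb
Total: 375768.0 Mb = 46971.0 MB.
= 43.75 GiB.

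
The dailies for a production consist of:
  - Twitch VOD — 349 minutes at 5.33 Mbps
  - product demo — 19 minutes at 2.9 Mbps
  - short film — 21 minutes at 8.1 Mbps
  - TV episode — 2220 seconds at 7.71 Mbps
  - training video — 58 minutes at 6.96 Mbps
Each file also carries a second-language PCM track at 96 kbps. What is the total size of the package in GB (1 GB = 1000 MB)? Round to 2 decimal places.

21.16 GB

Audio: 96 kbps = 0.096 Mbps.
Twitch VOD: 5.426 Mbps × 20940 s = 113620.4 Mb
product demo: 2.996 Mbps × 1140 s = 3415.4 Mb
short film: 8.196 Mbps × 1260 s = 10327.0 Mb
TV episode: 7.806 Mbps × 2220 s = 17329.3 Mb
training video: 7.056 Mbps × 3480 s = 24554.9 Mb
Total: 169247.0 Mb = 21155.9 MB.
= 21.16 GB.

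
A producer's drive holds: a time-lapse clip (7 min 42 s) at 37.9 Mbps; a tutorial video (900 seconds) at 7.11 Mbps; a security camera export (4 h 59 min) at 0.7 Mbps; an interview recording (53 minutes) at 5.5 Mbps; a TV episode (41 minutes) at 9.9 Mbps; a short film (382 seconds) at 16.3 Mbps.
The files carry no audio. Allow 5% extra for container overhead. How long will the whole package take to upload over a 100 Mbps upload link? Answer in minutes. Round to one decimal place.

14.8 minutes

time-lapse clip: 37.900 Mbps × 462 s × 1.05 = 18385.3 Mb
tutorial video: 7.110 Mbps × 900 s × 1.05 = 6718.9 Mb
security camera export: 0.700 Mbps × 17940 s × 1.05 = 13185.9 Mb
interview recording: 5.500 Mbps × 3180 s × 1.05 = 18364.5 Mb
TV episode: 9.900 Mbps × 2460 s × 1.05 = 25571.7 Mb
short film: 16.300 Mbps × 382 s × 1.05 = 6537.9 Mb
Total: 88764.3 Mb = 11095.5 MB.
At 100 Mbps: 88764.3 / 100 = 888 s ≈ 14.8 minutes.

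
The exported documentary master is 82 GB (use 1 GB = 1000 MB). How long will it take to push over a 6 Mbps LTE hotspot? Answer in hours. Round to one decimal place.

File: 82 GB = 656000.0 Mb.
At 6 Mbps: 656000.0 / 6 = 109333.3 s ≈ 30.4 hours.

30.4 hours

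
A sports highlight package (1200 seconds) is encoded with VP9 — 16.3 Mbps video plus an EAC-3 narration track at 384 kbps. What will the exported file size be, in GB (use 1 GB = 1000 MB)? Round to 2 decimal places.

Audio: 384 kbps = 0.384 Mbps.
Total bitrate: 16.3 + 0.384 = 16.684 Mbps.
Stream data: 16.684 Mbps × 1200 s = 20020.8 Mb.
20,021 Mb ÷ 8 = 2,503 MB → 2.503 GB.

2.50 GB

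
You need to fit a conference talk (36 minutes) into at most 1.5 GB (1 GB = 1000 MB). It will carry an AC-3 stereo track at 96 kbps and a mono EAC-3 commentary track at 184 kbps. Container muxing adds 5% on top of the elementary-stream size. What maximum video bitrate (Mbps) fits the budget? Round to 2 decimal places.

Budget: 1.5 GB = 12000.0 Mb.
Stream payload after overhead: 12000.0 / 1.05 = 11428.6 Mb.
36 min = 2160 s
Total bitrate budget: 11428.6 Mb / 2160 s = 5.291 Mbps.
Audio total: 96 + 184 = 280 kbps = 0.280 Mbps.
Video: 5.291 − 0.280 = 5.011 Mbps.

5.01 Mbps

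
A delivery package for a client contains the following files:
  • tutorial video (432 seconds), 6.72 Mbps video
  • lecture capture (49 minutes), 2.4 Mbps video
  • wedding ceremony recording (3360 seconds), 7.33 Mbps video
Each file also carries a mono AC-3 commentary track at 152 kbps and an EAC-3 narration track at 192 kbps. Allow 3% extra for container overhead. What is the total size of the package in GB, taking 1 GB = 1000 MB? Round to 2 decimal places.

Audio total: 152 + 192 = 344 kbps = 0.344 Mbps.
tutorial video: 7.064 Mbps × 432 s × 1.03 = 3143.2 Mb
lecture capture: 2.744 Mbps × 2940 s × 1.03 = 8309.4 Mb
wedding ceremony recording: 7.674 Mbps × 3360 s × 1.03 = 26558.2 Mb
Total: 38010.8 Mb = 4751.3 MB.
= 4.751 GB.

4.75 GB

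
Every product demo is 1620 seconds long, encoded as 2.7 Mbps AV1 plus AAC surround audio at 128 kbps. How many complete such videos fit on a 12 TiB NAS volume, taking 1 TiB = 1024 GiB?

23039

Audio: 128 kbps = 0.128 Mbps.
Total bitrate: 2.828 Mbps.
Per item: 2.828 Mbps × 1620 s = 4,581 Mb = 572.7 MB.
Capacity: 12 TiB = 105,553,116 Mb; 23039.69 items → 23039 complete.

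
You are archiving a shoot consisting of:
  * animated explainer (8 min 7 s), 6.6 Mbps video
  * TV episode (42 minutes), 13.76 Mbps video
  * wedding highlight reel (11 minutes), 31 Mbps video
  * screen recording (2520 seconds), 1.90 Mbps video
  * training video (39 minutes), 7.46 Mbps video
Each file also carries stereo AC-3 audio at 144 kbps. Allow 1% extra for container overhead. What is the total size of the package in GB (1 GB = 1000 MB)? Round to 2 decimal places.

10.33 GB

Audio: 144 kbps = 0.144 Mbps.
animated explainer: 6.744 Mbps × 487 s × 1.01 = 3317.2 Mb
TV episode: 13.904 Mbps × 2520 s × 1.01 = 35388.5 Mb
wedding highlight reel: 31.144 Mbps × 660 s × 1.01 = 20760.6 Mb
screen recording: 2.044 Mbps × 2520 s × 1.01 = 5202.4 Mb
training video: 7.604 Mbps × 2340 s × 1.01 = 17971.3 Mb
Total: 82639.9 Mb = 10330.0 MB.
= 10.33 GB.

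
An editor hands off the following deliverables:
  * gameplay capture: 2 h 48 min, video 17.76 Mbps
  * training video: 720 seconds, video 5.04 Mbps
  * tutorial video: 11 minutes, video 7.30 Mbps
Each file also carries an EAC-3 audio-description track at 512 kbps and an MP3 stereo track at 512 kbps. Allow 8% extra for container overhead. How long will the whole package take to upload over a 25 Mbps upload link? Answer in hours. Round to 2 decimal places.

2.39 hours

Audio total: 512 + 512 = 1024 kbps = 1.024 Mbps.
gameplay capture: 18.784 Mbps × 10080 s × 1.08 = 204490.1 Mb
training video: 6.064 Mbps × 720 s × 1.08 = 4715.4 Mb
tutorial video: 8.324 Mbps × 660 s × 1.08 = 5933.3 Mb
Total: 215138.9 Mb = 26892.4 MB.
At 25 Mbps: 215138.9 / 25 = 8606 s ≈ 2.39 hours.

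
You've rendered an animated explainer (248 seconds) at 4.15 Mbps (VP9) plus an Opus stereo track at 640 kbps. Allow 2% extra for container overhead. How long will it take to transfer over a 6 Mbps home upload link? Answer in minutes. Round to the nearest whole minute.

3 minutes

Audio: 640 kbps = 0.640 Mbps.
Total bitrate: 4.790 Mbps.
File: 4.790 Mbps × 248 s = 1187.9 Mb.
With 2% container overhead: ×1.02. → 1211.7 Mb.
At 6 Mbps: 1211.7 / 6 = 201.9 s ≈ 3.37 minutes.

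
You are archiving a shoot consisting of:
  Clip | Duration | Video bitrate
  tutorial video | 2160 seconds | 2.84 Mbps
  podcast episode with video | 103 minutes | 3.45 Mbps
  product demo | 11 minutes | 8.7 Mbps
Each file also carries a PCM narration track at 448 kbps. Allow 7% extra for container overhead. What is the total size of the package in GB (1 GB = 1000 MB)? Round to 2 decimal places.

4.98 GB

Audio: 448 kbps = 0.448 Mbps.
tutorial video: 3.288 Mbps × 2160 s × 1.07 = 7599.2 Mb
podcast episode with video: 3.898 Mbps × 6180 s × 1.07 = 25775.9 Mb
product demo: 9.148 Mbps × 660 s × 1.07 = 6460.3 Mb
Total: 39835.5 Mb = 4979.4 MB.
= 4.979 GB.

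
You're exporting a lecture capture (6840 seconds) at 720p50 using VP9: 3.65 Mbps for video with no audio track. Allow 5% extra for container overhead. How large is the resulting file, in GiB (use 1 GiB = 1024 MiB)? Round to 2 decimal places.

3.05 GiB

Total bitrate: 3.65 Mbps.
Stream data: 3.650 Mbps × 6840 s = 24966.0 Mb.
With 5% container overhead: ×1.05.
26,214 Mb = 3,276,787,500 bytes ÷ 1,073,741,824 = 3.052 GiB.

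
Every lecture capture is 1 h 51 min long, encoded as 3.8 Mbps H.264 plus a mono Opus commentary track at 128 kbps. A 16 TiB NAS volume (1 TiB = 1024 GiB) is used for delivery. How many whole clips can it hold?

1 h 51 min = 111 min = 6660 s
Audio: 128 kbps = 0.128 Mbps.
Total bitrate: 3.928 Mbps.
Per item: 3.928 Mbps × 6660 s = 26,160 Mb = 3,270 MB.
Capacity: 16 TiB = 140,737,488 Mb; 5379.77 items → 5379 complete.

5379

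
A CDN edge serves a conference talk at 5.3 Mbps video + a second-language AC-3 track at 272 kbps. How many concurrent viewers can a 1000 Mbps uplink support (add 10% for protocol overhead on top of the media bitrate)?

163

Audio: 272 kbps = 0.272 Mbps.
Per-viewer media rate: 5.572 Mbps.
On the wire with 10% overhead: 6.129 Mbps.
1000 Mbps = 1,000 Mbps; 1,000 / 6.129 = 163.15 → 163 viewers.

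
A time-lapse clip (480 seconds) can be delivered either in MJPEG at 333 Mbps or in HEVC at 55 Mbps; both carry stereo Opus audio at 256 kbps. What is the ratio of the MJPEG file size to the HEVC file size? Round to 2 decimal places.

6.03

Audio: 256 kbps = 0.256 Mbps.
MJPEG: 333.256 Mbps × 480 s = 159962.9 Mb = 18.622 GiB.
HEVC: 55.256 Mbps × 480 s = 26522.9 Mb = 3.088 GiB.
Ratio: 18.622 / 3.088 = 6.031.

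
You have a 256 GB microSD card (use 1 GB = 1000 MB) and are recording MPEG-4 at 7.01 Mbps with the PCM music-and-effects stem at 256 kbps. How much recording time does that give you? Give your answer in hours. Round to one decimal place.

78.3 hours

Audio: 256 kbps = 0.256 Mbps.
Total bitrate: 7.01 + 0.256 = 7.266 Mbps.
Capacity: 256 GB = 2,048,000 Mb.
Recording time: 2,048,000 / 7.266 = 281,861 s ≈ 78.3 hours.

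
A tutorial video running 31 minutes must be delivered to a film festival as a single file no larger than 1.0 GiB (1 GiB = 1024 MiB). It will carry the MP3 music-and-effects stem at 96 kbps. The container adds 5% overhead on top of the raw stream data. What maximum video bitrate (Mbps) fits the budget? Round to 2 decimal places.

4.30 Mbps

Budget: 1.0 GiB = 8589.9 Mb.
Stream payload after overhead: 8589.9 / 1.05 = 8180.9 Mb.
31 min = 1860 s
Total bitrate budget: 8180.9 Mb / 1860 s = 4.398 Mbps.
Audio: 96 kbps = 0.096 Mbps.
Video: 4.398 − 0.096 = 4.302 Mbps.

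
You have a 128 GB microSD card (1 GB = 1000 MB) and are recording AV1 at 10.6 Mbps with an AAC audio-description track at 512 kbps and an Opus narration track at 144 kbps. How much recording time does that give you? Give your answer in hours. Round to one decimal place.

25.3 hours

Audio total: 512 + 144 = 656 kbps = 0.656 Mbps.
Total bitrate: 10.6 + 0.656 = 11.256 Mbps.
Capacity: 128 GB = 1,024,000 Mb.
Recording time: 1,024,000 / 11.256 = 90,974 s ≈ 25.3 hours.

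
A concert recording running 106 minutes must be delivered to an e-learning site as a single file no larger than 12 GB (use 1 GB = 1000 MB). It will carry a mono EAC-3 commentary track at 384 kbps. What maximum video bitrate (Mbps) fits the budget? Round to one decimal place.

Budget: 12 GB = 96000.0 Mb.
106 min = 6360 s
Total bitrate budget: 96000.0 Mb / 6360 s = 15.094 Mbps.
Audio: 384 kbps = 0.384 Mbps.
Video: 15.094 − 0.384 = 14.710 Mbps.

14.7 Mbps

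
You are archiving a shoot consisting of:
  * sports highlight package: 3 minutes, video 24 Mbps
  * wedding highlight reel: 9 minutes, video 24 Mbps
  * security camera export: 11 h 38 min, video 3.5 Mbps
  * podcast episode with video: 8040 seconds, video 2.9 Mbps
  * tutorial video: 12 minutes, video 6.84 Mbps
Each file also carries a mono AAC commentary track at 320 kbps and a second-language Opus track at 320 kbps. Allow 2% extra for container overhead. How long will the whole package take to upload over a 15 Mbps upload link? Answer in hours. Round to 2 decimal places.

Audio total: 320 + 320 = 640 kbps = 0.640 Mbps.
sports highlight package: 24.640 Mbps × 180 s × 1.02 = 4523.9 Mb
wedding highlight reel: 24.640 Mbps × 540 s × 1.02 = 13571.7 Mb
security camera export: 4.140 Mbps × 41880 s × 1.02 = 176850.9 Mb
podcast episode with video: 3.540 Mbps × 8040 s × 1.02 = 29030.8 Mb
tutorial video: 7.480 Mbps × 720 s × 1.02 = 5493.3 Mb
Total: 229470.6 Mb = 28683.8 MB.
At 15 Mbps: 229470.6 / 15 = 15298 s ≈ 4.25 hours.

4.25 hours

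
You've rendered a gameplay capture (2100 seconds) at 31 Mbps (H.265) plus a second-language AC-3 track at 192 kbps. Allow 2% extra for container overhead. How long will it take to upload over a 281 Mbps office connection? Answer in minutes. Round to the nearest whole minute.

Audio: 192 kbps = 0.192 Mbps.
Total bitrate: 31.192 Mbps.
File: 31.192 Mbps × 2100 s = 65503.2 Mb.
With 2% container overhead: ×1.02. → 66813.3 Mb.
At 281 Mbps: 66813.3 / 281 = 237.8 s ≈ 3.96 minutes.

4 minutes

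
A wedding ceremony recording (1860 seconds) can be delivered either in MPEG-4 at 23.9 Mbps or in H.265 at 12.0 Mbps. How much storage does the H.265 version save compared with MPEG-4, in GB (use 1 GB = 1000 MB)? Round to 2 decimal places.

2.77 GB

MPEG-4: 23.900 Mbps × 1860 s = 44454.0 Mb = 5.557 GB.
H.265: 12.000 Mbps × 1860 s = 22320.0 Mb = 2.790 GB.
Saving: 5.557 − 2.790 = 2.767 GB.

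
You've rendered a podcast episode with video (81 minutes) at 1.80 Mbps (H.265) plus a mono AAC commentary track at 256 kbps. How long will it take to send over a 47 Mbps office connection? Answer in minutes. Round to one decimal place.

3.5 minutes

81 min = 4860 s
Audio: 256 kbps = 0.256 Mbps.
Total bitrate: 2.056 Mbps.
File: 2.056 Mbps × 4860 s = 9992.2 Mb.
At 47 Mbps: 9992.2 / 47 = 212.6 s ≈ 3.54 minutes.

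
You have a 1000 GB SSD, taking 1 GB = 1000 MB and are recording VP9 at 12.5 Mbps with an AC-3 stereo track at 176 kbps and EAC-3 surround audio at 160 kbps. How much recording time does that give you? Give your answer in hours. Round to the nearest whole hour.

Audio total: 176 + 160 = 336 kbps = 0.336 Mbps.
Total bitrate: 12.5 + 0.336 = 12.836 Mbps.
Capacity: 1000 GB = 8,000,000 Mb.
Recording time: 8,000,000 / 12.836 = 623,247 s ≈ 173 hours.

173 hours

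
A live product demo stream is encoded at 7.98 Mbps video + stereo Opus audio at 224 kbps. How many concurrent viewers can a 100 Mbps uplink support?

Audio: 224 kbps = 0.224 Mbps.
Per-viewer media rate: 8.204 Mbps.
100 Mbps = 100.0 Mbps; 100.0 / 8.204 = 12.19 → 12 viewers.

12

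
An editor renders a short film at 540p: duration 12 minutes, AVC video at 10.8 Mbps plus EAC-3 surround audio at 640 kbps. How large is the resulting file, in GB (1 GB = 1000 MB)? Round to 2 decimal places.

12 min = 720 s
Audio: 640 kbps = 0.640 Mbps.
Total bitrate: 10.8 + 0.640 = 11.440 Mbps.
Stream data: 11.440 Mbps × 720 s = 8236.8 Mb.
8,237 Mb ÷ 8 = 1,030 MB → 1.030 GB.

1.03 GB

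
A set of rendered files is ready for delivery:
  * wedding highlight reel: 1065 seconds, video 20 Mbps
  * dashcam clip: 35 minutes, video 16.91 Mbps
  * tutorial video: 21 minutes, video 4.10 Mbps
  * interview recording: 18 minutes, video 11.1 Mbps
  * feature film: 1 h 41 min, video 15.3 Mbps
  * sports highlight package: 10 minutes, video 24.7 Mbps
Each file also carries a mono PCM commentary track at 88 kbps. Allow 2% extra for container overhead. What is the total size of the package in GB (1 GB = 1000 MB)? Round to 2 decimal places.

23.28 GB

Audio: 88 kbps = 0.088 Mbps.
wedding highlight reel: 20.088 Mbps × 1065 s × 1.02 = 21821.6 Mb
dashcam clip: 16.998 Mbps × 2100 s × 1.02 = 36409.7 Mb
tutorial video: 4.188 Mbps × 1260 s × 1.02 = 5382.4 Mb
interview recording: 11.188 Mbps × 1080 s × 1.02 = 12324.7 Mb
feature film: 15.388 Mbps × 6060 s × 1.02 = 95116.3 Mb
sports highlight package: 24.788 Mbps × 600 s × 1.02 = 15170.3 Mb
Total: 186225.0 Mb = 23278.1 MB.
= 23.28 GB.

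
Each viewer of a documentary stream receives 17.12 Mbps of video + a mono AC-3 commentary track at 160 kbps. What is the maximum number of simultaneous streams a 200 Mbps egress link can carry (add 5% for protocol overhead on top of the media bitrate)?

11

Audio: 160 kbps = 0.160 Mbps.
Per-viewer media rate: 17.280 Mbps.
On the wire with 5% overhead: 18.144 Mbps.
200 Mbps = 200.0 Mbps; 200.0 / 18.144 = 11.02 → 11 viewers.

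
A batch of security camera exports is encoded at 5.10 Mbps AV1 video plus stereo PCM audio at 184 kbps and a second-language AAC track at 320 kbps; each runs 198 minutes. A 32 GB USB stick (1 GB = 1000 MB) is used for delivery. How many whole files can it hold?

3

198 min = 11880 s
Audio total: 184 + 320 = 504 kbps = 0.504 Mbps.
Total bitrate: 5.604 Mbps.
Per item: 5.604 Mbps × 11880 s = 66,576 Mb = 8,322 MB.
Capacity: 32 GB = 256,000 Mb; 3.85 items → 3 complete.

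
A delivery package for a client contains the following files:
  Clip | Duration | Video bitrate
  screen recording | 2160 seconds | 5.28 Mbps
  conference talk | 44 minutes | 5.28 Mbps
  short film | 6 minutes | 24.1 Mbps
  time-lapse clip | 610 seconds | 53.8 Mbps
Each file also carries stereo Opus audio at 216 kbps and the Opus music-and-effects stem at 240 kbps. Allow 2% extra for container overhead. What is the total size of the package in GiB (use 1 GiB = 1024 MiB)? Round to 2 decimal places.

Audio total: 216 + 240 = 456 kbps = 0.456 Mbps.
screen recording: 5.736 Mbps × 2160 s × 1.02 = 12637.6 Mb
conference talk: 5.736 Mbps × 2640 s × 1.02 = 15445.9 Mb
short film: 24.556 Mbps × 360 s × 1.02 = 9017.0 Mb
time-lapse clip: 54.256 Mbps × 610 s × 1.02 = 33758.1 Mb
Total: 70858.5 Mb = 8857.3 MB.
= 8.249 GiB.

8.25 GiB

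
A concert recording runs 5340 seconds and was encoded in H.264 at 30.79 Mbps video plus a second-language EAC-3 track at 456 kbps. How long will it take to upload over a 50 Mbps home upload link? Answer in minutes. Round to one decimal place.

55.6 minutes

Audio: 456 kbps = 0.456 Mbps.
Total bitrate: 31.246 Mbps.
File: 31.246 Mbps × 5340 s = 166853.6 Mb.
At 50 Mbps: 166853.6 / 50 = 3337.1 s ≈ 55.6 minutes.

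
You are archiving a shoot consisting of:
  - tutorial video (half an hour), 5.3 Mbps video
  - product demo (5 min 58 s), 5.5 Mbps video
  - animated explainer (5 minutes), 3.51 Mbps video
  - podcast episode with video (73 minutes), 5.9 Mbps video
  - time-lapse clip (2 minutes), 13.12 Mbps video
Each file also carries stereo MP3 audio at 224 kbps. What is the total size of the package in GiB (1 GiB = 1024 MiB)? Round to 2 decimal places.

Audio: 224 kbps = 0.224 Mbps.
tutorial video: 5.524 Mbps × 1800 s = 9943.2 Mb
product demo: 5.724 Mbps × 358 s = 2049.2 Mb
animated explainer: 3.734 Mbps × 300 s = 1120.2 Mb
podcast episode with video: 6.124 Mbps × 4380 s = 26823.1 Mb
time-lapse clip: 13.344 Mbps × 120 s = 1601.3 Mb
Total: 41537.0 Mb = 5192.1 MB.
= 4.836 GiB.

4.84 GiB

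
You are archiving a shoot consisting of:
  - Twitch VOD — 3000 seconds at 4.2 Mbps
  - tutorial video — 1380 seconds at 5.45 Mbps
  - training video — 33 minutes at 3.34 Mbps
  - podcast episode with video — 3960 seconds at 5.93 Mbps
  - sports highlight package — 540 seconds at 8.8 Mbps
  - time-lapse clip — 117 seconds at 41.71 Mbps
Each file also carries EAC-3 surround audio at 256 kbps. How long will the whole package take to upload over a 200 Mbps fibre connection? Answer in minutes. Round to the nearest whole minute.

5 minutes

Audio: 256 kbps = 0.256 Mbps.
Twitch VOD: 4.456 Mbps × 3000 s = 13368.0 Mb
tutorial video: 5.706 Mbps × 1380 s = 7874.3 Mb
training video: 3.596 Mbps × 1980 s = 7120.1 Mb
podcast episode with video: 6.186 Mbps × 3960 s = 24496.6 Mb
sports highlight package: 9.056 Mbps × 540 s = 4890.2 Mb
time-lapse clip: 41.966 Mbps × 117 s = 4910.0 Mb
Total: 62659.2 Mb = 7832.4 MB.
At 200 Mbps: 62659.2 / 200 = 313 s ≈ 5.22 minutes.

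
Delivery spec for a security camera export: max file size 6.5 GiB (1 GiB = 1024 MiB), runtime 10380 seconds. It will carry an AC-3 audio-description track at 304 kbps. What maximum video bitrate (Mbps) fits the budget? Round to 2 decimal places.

Budget: 6.5 GiB = 55834.6 Mb.
Total bitrate budget: 55834.6 Mb / 10380 s = 5.379 Mbps.
Audio: 304 kbps = 0.304 Mbps.
Video: 5.379 − 0.304 = 5.075 Mbps.

5.08 Mbps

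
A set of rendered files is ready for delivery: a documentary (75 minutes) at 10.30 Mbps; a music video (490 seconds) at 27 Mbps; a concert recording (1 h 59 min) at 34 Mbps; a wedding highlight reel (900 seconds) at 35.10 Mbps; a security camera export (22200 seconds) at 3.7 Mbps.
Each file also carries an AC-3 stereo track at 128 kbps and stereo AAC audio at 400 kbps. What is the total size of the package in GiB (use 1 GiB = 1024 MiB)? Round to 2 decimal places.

Audio total: 128 + 400 = 528 kbps = 0.528 Mbps.
documentary: 10.828 Mbps × 4500 s = 48726.0 Mb
music video: 27.528 Mbps × 490 s = 13488.7 Mb
concert recording: 34.528 Mbps × 7140 s = 246529.9 Mb
wedding highlight reel: 35.628 Mbps × 900 s = 32065.2 Mb
security camera export: 4.228 Mbps × 22200 s = 93861.6 Mb
Total: 434671.4 Mb = 54333.9 MB.
= 50.60 GiB.

50.60 GiB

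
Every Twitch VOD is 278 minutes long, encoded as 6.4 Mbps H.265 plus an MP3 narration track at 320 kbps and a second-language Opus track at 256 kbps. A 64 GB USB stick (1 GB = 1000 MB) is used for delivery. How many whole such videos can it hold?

278 min = 16680 s
Audio total: 320 + 256 = 576 kbps = 0.576 Mbps.
Total bitrate: 6.976 Mbps.
Per item: 6.976 Mbps × 16680 s = 116,360 Mb = 14,545 MB.
Capacity: 64 GB = 512,000 Mb; 4.40 items → 4 complete.

4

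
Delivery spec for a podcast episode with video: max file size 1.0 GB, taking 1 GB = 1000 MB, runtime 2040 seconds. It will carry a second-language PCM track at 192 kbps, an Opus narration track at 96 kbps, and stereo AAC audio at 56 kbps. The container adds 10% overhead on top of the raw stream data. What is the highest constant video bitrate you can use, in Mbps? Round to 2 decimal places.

Budget: 1.0 GB = 8000.0 Mb.
Stream payload after overhead: 8000.0 / 1.10 = 7272.7 Mb.
Total bitrate budget: 7272.7 Mb / 2040 s = 3.565 Mbps.
Audio total: 192 + 96 + 56 = 344 kbps = 0.344 Mbps.
Video: 3.565 − 0.344 = 3.221 Mbps.

3.22 Mbps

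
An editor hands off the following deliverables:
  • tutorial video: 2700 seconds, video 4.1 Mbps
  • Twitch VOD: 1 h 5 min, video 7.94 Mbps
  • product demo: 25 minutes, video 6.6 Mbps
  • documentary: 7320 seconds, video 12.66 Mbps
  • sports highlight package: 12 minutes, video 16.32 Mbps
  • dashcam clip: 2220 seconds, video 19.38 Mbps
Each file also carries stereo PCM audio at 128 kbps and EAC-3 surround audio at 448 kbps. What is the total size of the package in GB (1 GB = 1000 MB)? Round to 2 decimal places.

26.24 GB

Audio total: 128 + 448 = 576 kbps = 0.576 Mbps.
tutorial video: 4.676 Mbps × 2700 s = 12625.2 Mb
Twitch VOD: 8.516 Mbps × 3900 s = 33212.4 Mb
product demo: 7.176 Mbps × 1500 s = 10764.0 Mb
documentary: 13.236 Mbps × 7320 s = 96887.5 Mb
sports highlight package: 16.896 Mbps × 720 s = 12165.1 Mb
dashcam clip: 19.956 Mbps × 2220 s = 44302.3 Mb
Total: 209956.6 Mb = 26244.6 MB.
= 26.24 GB.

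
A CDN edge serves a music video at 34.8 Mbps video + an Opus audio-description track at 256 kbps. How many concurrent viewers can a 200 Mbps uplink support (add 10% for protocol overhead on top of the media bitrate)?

5

Audio: 256 kbps = 0.256 Mbps.
Per-viewer media rate: 35.056 Mbps.
On the wire with 10% overhead: 38.562 Mbps.
200 Mbps = 200.0 Mbps; 200.0 / 38.562 = 5.19 → 5 viewers.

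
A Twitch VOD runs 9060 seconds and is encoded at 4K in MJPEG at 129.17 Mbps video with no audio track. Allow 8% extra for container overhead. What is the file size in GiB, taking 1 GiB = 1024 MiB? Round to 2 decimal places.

Total bitrate: 129.17 Mbps.
Stream data: 129.170 Mbps × 9060 s = 1170280.2 Mb.
With 8% container overhead: ×1.08.
1,263,903 Mb = 157,987,827,000 bytes ÷ 1,073,741,824 = 147.1 GiB.

147.14 GiB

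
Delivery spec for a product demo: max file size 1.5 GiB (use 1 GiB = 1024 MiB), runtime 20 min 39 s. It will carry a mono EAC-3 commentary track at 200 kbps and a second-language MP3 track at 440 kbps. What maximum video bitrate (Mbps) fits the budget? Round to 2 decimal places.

Budget: 1.5 GiB = 12884.9 Mb.
20 min 39 s = 1239 s
Total bitrate budget: 12884.9 Mb / 1239 s = 10.399 Mbps.
Audio total: 200 + 440 = 640 kbps = 0.640 Mbps.
Video: 10.399 − 0.640 = 9.759 Mbps.

9.76 Mbps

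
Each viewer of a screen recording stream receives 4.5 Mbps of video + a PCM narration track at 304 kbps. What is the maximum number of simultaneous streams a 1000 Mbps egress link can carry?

Audio: 304 kbps = 0.304 Mbps.
Per-viewer media rate: 4.804 Mbps.
1000 Mbps = 1,000 Mbps; 1,000 / 4.804 = 208.16 → 208 viewers.

208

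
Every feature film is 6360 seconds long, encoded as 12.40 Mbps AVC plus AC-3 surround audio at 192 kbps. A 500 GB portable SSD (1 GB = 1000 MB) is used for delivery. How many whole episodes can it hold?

Audio: 192 kbps = 0.192 Mbps.
Total bitrate: 12.592 Mbps.
Per item: 12.592 Mbps × 6360 s = 80,085 Mb = 10,011 MB.
Capacity: 500 GB = 4,000,000 Mb; 49.95 items → 49 complete.

49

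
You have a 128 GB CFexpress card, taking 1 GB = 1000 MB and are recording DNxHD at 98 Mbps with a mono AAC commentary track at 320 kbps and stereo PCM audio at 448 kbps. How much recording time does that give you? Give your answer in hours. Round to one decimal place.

2.9 hours

Audio total: 320 + 448 = 768 kbps = 0.768 Mbps.
Total bitrate: 98 + 0.768 = 98.768 Mbps.
Capacity: 128 GB = 1,024,000 Mb.
Recording time: 1,024,000 / 98.768 = 10,368 s ≈ 2.88 hours.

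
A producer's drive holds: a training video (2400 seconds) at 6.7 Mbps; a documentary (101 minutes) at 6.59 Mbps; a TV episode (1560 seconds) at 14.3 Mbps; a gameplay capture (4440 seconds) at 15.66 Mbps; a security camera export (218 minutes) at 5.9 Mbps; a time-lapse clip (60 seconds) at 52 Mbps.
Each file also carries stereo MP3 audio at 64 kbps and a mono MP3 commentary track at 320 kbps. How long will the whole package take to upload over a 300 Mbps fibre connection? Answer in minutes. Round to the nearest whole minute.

Audio total: 64 + 320 = 384 kbps = 0.384 Mbps.
training video: 7.084 Mbps × 2400 s = 17001.6 Mb
documentary: 6.974 Mbps × 6060 s = 42262.4 Mb
TV episode: 14.684 Mbps × 1560 s = 22907.0 Mb
gameplay capture: 16.044 Mbps × 4440 s = 71235.4 Mb
security camera export: 6.284 Mbps × 13080 s = 82194.7 Mb
time-lapse clip: 52.384 Mbps × 60 s = 3143.0 Mb
Total: 238744.2 Mb = 29843.0 MB.
At 300 Mbps: 238744.2 / 300 = 796 s ≈ 13.3 minutes.

13 minutes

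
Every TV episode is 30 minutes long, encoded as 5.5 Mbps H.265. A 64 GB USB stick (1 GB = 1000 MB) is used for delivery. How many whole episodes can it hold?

30 min = 1800 s
Per item: 5.500 Mbps × 1800 s = 9,900 Mb = 1,238 MB.
Capacity: 64 GB = 512,000 Mb; 51.72 items → 51 complete.

51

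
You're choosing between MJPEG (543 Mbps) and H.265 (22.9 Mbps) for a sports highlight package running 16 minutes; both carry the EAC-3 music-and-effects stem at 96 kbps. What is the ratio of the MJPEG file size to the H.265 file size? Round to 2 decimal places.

16 min = 960 s
Audio: 96 kbps = 0.096 Mbps.
MJPEG: 543.096 Mbps × 960 s = 521372.2 Mb = 65.172 GB.
H.265: 22.996 Mbps × 960 s = 22076.2 Mb = 2.760 GB.
Ratio: 65.172 / 2.760 = 23.617.

23.62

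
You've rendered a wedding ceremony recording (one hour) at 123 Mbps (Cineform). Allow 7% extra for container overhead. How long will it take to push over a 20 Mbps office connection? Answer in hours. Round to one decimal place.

6.6 hours

1 h = 3600 s
File: 123.000 Mbps × 3600 s = 442800.0 Mb.
With 7% container overhead: ×1.07. → 473796.0 Mb.
At 20 Mbps: 473796.0 / 20 = 23689.8 s ≈ 6.58 hours.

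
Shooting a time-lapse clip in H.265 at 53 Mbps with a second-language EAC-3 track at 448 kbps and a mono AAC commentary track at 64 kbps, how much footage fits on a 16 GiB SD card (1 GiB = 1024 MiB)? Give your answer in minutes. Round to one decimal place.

42.8 minutes

Audio total: 448 + 64 = 512 kbps = 0.512 Mbps.
Total bitrate: 53 + 0.512 = 53.512 Mbps.
Capacity: 16 GiB = 137,439 Mb.
Recording time: 137,439 / 53.512 = 2,568 s ≈ 42.8 minutes.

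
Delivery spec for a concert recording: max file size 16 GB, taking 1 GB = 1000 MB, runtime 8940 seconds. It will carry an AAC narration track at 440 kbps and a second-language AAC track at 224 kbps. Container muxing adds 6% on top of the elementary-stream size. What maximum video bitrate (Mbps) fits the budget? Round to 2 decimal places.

12.84 Mbps

Budget: 16 GB = 128000.0 Mb.
Stream payload after overhead: 128000.0 / 1.06 = 120754.7 Mb.
Total bitrate budget: 120754.7 Mb / 8940 s = 13.507 Mbps.
Audio total: 440 + 224 = 664 kbps = 0.664 Mbps.
Video: 13.507 − 0.664 = 12.843 Mbps.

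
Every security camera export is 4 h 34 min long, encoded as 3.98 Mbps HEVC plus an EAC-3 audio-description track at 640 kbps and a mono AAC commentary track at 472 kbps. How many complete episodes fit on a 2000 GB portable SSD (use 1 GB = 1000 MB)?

4 h 34 min = 274 min = 16440 s
Audio total: 640 + 472 = 1112 kbps = 1.112 Mbps.
Total bitrate: 5.092 Mbps.
Per item: 5.092 Mbps × 16440 s = 83,712 Mb = 10,464 MB.
Capacity: 2000 GB = 16,000,000 Mb; 191.13 items → 191 complete.

191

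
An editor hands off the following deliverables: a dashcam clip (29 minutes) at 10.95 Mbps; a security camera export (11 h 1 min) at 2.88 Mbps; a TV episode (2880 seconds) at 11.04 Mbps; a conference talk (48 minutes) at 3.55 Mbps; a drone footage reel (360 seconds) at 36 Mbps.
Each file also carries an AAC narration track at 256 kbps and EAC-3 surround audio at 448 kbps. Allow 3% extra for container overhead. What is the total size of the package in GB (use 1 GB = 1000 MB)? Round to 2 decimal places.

Audio total: 256 + 448 = 704 kbps = 0.704 Mbps.
dashcam clip: 11.654 Mbps × 1740 s × 1.03 = 20886.3 Mb
security camera export: 3.584 Mbps × 39660 s × 1.03 = 146405.7 Mb
TV episode: 11.744 Mbps × 2880 s × 1.03 = 34837.4 Mb
conference talk: 4.254 Mbps × 2880 s × 1.03 = 12619.1 Mb
drone footage reel: 36.704 Mbps × 360 s × 1.03 = 13609.8 Mb
Total: 228358.3 Mb = 28544.8 MB.
= 28.54 GB.

28.54 GB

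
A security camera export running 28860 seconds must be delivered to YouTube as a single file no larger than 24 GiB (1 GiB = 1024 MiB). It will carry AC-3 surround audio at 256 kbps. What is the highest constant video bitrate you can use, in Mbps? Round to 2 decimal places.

Budget: 24 GiB = 206158.4 Mb.
Total bitrate budget: 206158.4 Mb / 28860 s = 7.143 Mbps.
Audio: 256 kbps = 0.256 Mbps.
Video: 7.143 − 0.256 = 6.887 Mbps.

6.89 Mbps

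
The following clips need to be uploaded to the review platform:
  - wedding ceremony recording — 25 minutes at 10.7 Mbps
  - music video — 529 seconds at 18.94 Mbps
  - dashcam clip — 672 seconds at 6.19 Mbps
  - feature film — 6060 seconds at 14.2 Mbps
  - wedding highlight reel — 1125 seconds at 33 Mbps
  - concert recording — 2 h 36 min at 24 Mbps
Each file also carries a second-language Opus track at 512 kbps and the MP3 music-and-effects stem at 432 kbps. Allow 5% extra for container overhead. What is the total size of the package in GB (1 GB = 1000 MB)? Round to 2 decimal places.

52.00 GB

Audio total: 512 + 432 = 944 kbps = 0.944 Mbps.
wedding ceremony recording: 11.644 Mbps × 1500 s × 1.05 = 18339.3 Mb
music video: 19.884 Mbps × 529 s × 1.05 = 11044.6 Mb
dashcam clip: 7.134 Mbps × 672 s × 1.05 = 5033.8 Mb
feature film: 15.144 Mbps × 6060 s × 1.05 = 96361.3 Mb
wedding highlight reel: 33.944 Mbps × 1125 s × 1.05 = 40096.3 Mb
concert recording: 24.944 Mbps × 9360 s × 1.05 = 245149.6 Mb
Total: 416024.9 Mb = 52003.1 MB.
= 52.00 GB.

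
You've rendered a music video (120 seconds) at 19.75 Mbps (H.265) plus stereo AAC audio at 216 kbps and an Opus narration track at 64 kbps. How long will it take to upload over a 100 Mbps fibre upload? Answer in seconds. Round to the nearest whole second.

Audio total: 216 + 64 = 280 kbps = 0.280 Mbps.
Total bitrate: 20.030 Mbps.
File: 20.030 Mbps × 120 s = 2403.6 Mb.
At 100 Mbps: 2403.6 / 100 = 24.0 s ≈ 24 seconds.

24 seconds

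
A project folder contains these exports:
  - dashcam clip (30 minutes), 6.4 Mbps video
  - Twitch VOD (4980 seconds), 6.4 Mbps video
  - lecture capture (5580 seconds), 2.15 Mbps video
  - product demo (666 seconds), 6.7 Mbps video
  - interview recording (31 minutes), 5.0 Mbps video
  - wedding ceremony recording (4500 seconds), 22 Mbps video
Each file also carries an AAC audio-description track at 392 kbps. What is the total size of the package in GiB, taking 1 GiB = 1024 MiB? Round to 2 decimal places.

Audio: 392 kbps = 0.392 Mbps.
dashcam clip: 6.792 Mbps × 1800 s = 12225.6 Mb
Twitch VOD: 6.792 Mbps × 4980 s = 33824.2 Mb
lecture capture: 2.542 Mbps × 5580 s = 14184.4 Mb
product demo: 7.092 Mbps × 666 s = 4723.3 Mb
interview recording: 5.392 Mbps × 1860 s = 10029.1 Mb
wedding ceremony recording: 22.392 Mbps × 4500 s = 100764.0 Mb
Total: 175750.5 Mb = 21968.8 MB.
= 20.46 GiB.

20.46 GiB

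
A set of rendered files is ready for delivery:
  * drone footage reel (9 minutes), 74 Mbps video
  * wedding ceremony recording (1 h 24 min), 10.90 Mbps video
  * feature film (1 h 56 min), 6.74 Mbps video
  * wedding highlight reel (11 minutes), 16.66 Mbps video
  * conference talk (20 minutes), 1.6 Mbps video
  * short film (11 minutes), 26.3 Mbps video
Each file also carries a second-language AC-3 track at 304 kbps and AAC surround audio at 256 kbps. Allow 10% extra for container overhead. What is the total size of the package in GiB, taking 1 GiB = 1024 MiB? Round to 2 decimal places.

Audio total: 304 + 256 = 560 kbps = 0.560 Mbps.
drone footage reel: 74.560 Mbps × 540 s × 1.10 = 44288.6 Mb
wedding ceremony recording: 11.460 Mbps × 5040 s × 1.10 = 63534.2 Mb
feature film: 7.300 Mbps × 6960 s × 1.10 = 55888.8 Mb
wedding highlight reel: 17.220 Mbps × 660 s × 1.10 = 12501.7 Mb
conference talk: 2.160 Mbps × 1200 s × 1.10 = 2851.2 Mb
short film: 26.860 Mbps × 660 s × 1.10 = 19500.4 Mb
Total: 198565.0 Mb = 24820.6 MB.
= 23.12 GiB.

23.12 GiB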